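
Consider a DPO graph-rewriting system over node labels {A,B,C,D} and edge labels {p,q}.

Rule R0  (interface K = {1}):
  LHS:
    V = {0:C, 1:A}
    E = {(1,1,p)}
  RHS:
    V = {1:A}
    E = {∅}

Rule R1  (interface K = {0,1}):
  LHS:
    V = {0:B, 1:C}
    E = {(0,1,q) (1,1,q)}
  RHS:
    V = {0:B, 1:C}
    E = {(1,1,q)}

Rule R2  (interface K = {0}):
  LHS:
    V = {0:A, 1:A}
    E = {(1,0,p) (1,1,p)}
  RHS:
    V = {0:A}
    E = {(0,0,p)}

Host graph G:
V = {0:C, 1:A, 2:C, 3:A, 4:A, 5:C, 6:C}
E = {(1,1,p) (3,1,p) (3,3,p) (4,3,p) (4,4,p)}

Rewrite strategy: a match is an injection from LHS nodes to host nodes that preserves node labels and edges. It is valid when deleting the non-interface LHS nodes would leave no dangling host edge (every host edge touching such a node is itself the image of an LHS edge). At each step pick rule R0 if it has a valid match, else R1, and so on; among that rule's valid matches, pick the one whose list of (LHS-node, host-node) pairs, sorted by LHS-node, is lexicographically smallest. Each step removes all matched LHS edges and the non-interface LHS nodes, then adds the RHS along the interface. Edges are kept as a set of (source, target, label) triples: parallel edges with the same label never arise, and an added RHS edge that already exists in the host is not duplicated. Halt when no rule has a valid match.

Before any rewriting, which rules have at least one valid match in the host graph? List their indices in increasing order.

R0: 12 valid matches — {0↦0, 1↦1}, {0↦0, 1↦3}, {0↦0, 1↦4} (+9 more)
R1: no valid match — LHS pattern not found
R2: 1 valid match — {0↦3, 1↦4}

Answer: [R0,R2]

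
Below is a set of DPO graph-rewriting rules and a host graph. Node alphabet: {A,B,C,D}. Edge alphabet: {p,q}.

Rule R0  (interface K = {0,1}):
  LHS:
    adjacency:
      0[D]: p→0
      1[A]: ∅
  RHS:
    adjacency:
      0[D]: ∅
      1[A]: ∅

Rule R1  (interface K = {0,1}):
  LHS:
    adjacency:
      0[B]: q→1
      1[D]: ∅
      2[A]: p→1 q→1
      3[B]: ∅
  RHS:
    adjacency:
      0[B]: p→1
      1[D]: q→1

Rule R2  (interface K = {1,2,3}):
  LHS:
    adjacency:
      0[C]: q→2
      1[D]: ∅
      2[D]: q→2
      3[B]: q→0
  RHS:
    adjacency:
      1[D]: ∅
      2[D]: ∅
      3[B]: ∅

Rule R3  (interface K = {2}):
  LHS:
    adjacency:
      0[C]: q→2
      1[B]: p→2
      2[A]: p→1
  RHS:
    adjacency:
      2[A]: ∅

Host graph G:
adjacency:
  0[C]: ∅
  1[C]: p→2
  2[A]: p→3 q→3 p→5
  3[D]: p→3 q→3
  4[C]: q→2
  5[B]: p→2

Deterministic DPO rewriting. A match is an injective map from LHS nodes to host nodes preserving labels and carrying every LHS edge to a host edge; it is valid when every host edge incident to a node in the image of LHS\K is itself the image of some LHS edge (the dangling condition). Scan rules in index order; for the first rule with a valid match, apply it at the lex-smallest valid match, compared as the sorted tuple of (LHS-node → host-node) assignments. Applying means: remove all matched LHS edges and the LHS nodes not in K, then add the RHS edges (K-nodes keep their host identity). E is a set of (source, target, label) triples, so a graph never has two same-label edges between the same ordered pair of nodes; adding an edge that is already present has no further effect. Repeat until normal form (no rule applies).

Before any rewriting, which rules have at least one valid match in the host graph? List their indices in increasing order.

R0: 1 valid match — {0↦3, 1↦2}
R1: no valid match — LHS pattern not found
R2: no valid match — LHS pattern not found
R3: 1 valid match — {0↦4, 1↦5, 2↦2}

Answer: [R0,R3]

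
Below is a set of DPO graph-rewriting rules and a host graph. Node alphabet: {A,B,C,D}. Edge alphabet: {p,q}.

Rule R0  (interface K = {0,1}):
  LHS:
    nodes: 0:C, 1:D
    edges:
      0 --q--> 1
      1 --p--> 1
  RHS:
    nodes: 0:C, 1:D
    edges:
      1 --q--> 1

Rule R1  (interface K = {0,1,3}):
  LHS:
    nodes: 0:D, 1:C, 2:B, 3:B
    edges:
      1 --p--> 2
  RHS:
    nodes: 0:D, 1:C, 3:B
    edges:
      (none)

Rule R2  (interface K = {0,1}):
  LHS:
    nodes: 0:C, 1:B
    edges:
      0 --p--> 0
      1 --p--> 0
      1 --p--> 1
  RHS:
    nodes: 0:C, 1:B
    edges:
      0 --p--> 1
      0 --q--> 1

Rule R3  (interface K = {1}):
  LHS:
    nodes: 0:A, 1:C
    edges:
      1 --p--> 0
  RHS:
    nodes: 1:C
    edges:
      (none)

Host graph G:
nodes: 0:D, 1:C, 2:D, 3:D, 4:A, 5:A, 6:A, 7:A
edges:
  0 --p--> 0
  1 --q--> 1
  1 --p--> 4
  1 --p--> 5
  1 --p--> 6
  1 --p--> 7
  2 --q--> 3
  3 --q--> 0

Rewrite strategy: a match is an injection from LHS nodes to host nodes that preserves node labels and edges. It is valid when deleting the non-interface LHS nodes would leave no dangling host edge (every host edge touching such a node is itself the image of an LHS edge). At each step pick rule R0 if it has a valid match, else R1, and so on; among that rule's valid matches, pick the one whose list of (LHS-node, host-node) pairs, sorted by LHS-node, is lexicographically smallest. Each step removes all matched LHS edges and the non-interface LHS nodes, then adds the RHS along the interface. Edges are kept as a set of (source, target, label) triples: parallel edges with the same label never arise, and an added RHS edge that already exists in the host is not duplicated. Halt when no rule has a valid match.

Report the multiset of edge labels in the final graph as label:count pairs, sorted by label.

Answer: p:1 q:3

Steps:
start.  V:8 E:8  edges: 0-p->0 1-q->1 1-p->4 1-p->5 1-p->6 1-p->7 2-q->3 3-q->0
1. fire R3 via {0↦4, 1↦1}  →  V:7 E:7  edges: 0-p->0 1-q->1 1-p->5 1-p->6 1-p->7 2-q->3 3-q->0
2. fire R3 via {0↦5, 1↦1}  →  V:6 E:6  edges: 0-p->0 1-q->1 1-p->6 1-p->7 2-q->3 3-q->0
3. fire R3 via {0↦6, 1↦1}  →  V:5 E:5  edges: 0-p->0 1-q->1 1-p->7 2-q->3 3-q->0
4. fire R3 via {0↦7, 1↦1}  →  V:4 E:4  edges: 0-p->0 1-q->1 2-q->3 3-q->0
normal form: no rule applies after step 4
NF edges: [(0, 0, 'p'), (1, 1, 'q'), (2, 3, 'q'), (3, 0, 'q')]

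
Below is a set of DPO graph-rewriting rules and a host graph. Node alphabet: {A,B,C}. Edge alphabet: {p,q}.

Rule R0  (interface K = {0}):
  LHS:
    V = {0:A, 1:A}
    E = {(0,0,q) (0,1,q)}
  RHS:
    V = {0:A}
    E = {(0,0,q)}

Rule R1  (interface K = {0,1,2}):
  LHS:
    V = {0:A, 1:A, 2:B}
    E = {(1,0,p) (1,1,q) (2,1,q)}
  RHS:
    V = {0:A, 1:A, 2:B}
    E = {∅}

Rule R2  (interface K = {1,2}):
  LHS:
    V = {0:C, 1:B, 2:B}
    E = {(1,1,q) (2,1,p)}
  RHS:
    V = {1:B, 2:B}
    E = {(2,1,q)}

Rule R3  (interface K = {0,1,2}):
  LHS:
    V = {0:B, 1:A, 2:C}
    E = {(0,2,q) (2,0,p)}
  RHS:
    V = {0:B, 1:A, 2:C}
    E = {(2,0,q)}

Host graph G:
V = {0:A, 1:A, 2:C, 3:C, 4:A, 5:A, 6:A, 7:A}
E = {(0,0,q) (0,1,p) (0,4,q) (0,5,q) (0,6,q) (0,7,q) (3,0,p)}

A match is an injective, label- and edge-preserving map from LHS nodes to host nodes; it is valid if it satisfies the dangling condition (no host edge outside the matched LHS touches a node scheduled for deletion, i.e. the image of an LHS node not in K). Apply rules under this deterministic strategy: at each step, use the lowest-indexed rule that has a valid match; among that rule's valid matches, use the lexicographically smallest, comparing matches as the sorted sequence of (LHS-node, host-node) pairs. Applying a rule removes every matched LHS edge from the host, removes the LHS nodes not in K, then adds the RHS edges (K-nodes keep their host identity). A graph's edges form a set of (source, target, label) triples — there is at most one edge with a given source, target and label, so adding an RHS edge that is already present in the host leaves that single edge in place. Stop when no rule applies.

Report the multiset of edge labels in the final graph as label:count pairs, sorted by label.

Answer: p:2 q:1

Rewrite trace:
start.  V:8 E:7  edges: 0-q->0 0-p->1 0-q->4 0-q->5 0-q->6 0-q->7 3-p->0
1. fire R0 via {0↦0, 1↦4}  →  V:7 E:6  edges: 0-q->0 0-p->1 0-q->5 0-q->6 0-q->7 3-p->0
2. fire R0 via {0↦0, 1↦5}  →  V:6 E:5  edges: 0-q->0 0-p->1 0-q->6 0-q->7 3-p->0
3. fire R0 via {0↦0, 1↦6}  →  V:5 E:4  edges: 0-q->0 0-p->1 0-q->7 3-p->0
4. fire R0 via {0↦0, 1↦7}  →  V:4 E:3  edges: 0-q->0 0-p->1 3-p->0
final graph: no rule applies after step 4
NF edges: [(0, 0, 'q'), (0, 1, 'p'), (3, 0, 'p')]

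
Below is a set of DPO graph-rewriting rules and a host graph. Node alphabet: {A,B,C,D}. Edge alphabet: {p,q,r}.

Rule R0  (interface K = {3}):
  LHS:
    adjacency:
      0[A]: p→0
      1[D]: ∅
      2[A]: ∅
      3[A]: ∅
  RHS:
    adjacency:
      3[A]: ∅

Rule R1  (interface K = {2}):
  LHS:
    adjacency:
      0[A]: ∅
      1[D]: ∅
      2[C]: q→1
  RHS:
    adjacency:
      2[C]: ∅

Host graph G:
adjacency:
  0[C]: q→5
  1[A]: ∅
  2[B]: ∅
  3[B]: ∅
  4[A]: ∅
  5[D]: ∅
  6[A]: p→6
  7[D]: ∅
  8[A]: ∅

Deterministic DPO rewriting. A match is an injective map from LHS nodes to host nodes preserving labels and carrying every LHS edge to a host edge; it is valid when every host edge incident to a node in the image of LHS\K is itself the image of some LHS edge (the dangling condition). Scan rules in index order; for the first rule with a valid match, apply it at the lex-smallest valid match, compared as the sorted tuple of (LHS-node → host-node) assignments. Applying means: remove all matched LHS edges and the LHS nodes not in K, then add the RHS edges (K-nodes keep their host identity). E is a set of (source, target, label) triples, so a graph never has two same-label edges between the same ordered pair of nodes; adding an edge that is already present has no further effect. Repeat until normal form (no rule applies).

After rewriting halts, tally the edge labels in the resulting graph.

Answer: (no edges)

Derivation:
[0] host  ⇒  9 nodes, 2 edges  {0-q->5 6-p->6}
[1] R0 @ {0↦6, 1↦7, 2↦1, 3↦4}  ⇒  6 nodes, 1 edges  {0-q->5}
[2] R1 @ {0↦4, 1↦5, 2↦0}  ⇒  4 nodes, 0 edges  {∅}
normal form: no rule applies after step 2
NF edges: []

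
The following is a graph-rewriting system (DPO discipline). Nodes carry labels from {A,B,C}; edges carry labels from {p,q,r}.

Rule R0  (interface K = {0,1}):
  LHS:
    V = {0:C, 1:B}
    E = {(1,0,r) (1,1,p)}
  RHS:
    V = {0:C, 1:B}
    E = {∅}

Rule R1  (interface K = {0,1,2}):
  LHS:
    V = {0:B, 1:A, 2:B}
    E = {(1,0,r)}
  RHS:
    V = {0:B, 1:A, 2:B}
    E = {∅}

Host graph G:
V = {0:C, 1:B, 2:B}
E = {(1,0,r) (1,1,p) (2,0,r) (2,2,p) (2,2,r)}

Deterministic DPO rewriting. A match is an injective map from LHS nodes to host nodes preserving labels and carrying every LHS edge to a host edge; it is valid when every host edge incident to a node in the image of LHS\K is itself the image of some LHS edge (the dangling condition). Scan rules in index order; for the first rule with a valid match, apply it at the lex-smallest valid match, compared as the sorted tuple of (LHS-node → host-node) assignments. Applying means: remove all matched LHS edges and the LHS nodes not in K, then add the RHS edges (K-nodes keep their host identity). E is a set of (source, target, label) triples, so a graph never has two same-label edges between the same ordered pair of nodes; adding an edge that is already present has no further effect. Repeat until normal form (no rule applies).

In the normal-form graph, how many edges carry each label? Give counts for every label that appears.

start.  V:3 E:5  edges: 1-r->0 1-p->1 2-r->0 2-p->2 2-r->2
1. fire R0 via {0↦0, 1↦1}  →  V:3 E:3  edges: 2-r->0 2-p->2 2-r->2
2. fire R0 via {0↦0, 1↦2}  →  V:3 E:1  edges: 2-r->2
halt: no rule applies after step 2
NF edges: [(2, 2, 'r')]

Answer: r:1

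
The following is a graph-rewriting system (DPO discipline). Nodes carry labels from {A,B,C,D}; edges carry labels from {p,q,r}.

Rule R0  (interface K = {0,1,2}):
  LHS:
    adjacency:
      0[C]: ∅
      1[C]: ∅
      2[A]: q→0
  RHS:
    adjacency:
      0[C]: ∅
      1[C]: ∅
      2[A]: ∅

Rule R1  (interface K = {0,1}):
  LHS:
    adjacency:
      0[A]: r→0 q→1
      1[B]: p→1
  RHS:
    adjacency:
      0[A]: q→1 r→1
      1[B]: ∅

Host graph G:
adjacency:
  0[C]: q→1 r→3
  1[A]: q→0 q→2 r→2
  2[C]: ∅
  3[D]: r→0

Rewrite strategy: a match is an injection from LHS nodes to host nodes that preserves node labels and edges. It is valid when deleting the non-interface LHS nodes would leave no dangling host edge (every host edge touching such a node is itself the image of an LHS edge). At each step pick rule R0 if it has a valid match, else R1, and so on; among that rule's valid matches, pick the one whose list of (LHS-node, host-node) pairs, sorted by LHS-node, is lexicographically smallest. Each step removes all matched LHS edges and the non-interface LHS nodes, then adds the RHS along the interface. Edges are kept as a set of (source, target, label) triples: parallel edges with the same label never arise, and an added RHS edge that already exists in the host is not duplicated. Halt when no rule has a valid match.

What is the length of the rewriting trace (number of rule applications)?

Answer: 2

Rewrite trace:
initial: |V|=4 |E|=6  E = 0-q->1 0-r->3 1-q->0 1-q->2 1-r->2 3-r->0
step 1: apply R0 at {0↦0, 1↦2, 2↦1}  → |V|=4 |E|=5  E = 0-q->1 0-r->3 1-q->2 1-r->2 3-r->0
step 2: apply R0 at {0↦2, 1↦0, 2↦1}  → |V|=4 |E|=4  E = 0-q->1 0-r->3 1-r->2 3-r->0
final graph: no rule applies after step 2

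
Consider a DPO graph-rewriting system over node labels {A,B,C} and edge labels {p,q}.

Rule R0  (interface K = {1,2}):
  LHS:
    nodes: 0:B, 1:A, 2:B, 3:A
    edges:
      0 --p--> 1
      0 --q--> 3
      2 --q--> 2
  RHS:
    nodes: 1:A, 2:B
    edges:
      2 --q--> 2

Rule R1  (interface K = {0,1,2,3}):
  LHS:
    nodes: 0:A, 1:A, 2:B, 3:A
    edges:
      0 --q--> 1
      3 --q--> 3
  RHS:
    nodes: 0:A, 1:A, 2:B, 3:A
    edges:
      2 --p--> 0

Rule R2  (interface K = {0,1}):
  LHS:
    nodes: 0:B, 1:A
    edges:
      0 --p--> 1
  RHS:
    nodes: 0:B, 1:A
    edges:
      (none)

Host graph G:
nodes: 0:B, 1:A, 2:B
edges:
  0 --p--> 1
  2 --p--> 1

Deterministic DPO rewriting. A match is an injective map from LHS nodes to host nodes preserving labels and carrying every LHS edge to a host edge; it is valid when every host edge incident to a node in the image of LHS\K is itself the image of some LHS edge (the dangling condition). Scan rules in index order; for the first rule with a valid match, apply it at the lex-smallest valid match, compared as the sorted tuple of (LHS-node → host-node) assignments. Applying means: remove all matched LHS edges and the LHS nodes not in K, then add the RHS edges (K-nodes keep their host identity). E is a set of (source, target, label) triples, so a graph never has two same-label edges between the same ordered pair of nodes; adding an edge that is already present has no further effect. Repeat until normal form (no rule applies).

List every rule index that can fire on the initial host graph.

Answer: [R2]

Rewrite trace:
R0: no valid match — LHS pattern not found
R1: no valid match — LHS pattern not found
R2: 2 valid matches — {0↦0, 1↦1}, {0↦2, 1↦1}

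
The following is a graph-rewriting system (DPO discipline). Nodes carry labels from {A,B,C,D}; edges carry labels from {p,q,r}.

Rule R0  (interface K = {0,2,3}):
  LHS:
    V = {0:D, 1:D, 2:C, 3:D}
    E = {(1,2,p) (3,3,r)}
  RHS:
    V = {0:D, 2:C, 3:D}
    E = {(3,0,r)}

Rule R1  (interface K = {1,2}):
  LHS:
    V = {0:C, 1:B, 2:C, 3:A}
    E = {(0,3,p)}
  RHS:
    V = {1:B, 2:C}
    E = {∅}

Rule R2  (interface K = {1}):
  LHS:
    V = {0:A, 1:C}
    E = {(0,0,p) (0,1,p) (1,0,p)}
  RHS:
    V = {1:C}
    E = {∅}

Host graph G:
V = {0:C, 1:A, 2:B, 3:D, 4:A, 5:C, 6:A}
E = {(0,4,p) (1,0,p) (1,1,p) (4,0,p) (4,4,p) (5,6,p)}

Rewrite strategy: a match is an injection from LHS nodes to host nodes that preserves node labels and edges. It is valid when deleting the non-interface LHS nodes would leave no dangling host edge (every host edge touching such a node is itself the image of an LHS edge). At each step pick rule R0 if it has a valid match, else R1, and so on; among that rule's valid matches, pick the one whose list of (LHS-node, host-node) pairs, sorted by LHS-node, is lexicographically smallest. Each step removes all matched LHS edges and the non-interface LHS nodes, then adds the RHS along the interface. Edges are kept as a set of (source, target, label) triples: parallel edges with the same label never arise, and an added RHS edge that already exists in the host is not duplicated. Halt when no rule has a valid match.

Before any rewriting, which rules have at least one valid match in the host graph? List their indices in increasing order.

Answer: [R1,R2]

Steps:
R0: no valid match — LHS pattern not found
R1: 1 valid match — {0↦5, 1↦2, 2↦0, 3↦6}
R2: 1 valid match — {0↦4, 1↦0}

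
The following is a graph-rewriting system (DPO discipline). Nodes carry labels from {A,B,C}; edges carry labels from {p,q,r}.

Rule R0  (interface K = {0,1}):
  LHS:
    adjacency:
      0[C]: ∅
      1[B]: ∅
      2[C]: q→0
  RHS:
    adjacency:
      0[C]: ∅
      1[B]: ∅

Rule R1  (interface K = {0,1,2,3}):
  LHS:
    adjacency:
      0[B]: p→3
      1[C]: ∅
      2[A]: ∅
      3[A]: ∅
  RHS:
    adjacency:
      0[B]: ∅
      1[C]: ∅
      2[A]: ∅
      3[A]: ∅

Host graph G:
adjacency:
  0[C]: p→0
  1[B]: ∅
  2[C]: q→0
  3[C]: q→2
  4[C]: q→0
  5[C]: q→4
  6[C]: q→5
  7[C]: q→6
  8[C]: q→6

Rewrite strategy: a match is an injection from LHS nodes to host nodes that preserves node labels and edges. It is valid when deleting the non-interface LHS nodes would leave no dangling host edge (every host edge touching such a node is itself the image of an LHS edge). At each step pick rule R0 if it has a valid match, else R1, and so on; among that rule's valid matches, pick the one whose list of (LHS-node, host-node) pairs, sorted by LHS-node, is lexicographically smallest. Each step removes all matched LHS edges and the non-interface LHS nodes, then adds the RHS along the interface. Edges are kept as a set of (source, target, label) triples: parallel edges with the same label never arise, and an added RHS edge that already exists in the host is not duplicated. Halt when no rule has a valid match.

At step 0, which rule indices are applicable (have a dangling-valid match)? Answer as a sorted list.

Answer: [R0]

Rewrite trace:
R0: 3 valid matches — {0↦2, 1↦1, 2↦3}, {0↦6, 1↦1, 2↦7}, {0↦6, 1↦1, 2↦8}
R1: no valid match — LHS pattern not found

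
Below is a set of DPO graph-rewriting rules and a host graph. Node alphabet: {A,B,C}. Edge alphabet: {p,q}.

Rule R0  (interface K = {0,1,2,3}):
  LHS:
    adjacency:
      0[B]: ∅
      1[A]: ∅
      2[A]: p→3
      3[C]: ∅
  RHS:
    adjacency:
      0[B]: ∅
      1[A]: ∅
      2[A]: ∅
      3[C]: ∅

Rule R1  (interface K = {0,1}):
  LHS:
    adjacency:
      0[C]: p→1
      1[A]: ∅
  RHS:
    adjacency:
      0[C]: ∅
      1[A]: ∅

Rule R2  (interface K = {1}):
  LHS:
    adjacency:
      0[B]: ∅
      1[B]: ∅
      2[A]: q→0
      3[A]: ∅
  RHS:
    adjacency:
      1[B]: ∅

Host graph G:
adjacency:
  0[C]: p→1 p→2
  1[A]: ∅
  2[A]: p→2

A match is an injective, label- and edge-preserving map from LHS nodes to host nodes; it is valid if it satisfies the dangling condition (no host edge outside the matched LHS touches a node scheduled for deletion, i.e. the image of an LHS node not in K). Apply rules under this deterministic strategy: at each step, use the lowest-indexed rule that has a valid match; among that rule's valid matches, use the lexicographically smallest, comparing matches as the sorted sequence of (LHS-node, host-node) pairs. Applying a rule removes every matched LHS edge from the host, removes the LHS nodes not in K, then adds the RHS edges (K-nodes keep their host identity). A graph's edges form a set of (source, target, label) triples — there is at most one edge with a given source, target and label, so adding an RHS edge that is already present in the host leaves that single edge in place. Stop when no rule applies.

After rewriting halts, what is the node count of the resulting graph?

[0] host  ⇒  3 nodes, 3 edges  {0-p->1 0-p->2 2-p->2}
[1] R1 @ {0↦0, 1↦1}  ⇒  3 nodes, 2 edges  {0-p->2 2-p->2}
[2] R1 @ {0↦0, 1↦2}  ⇒  3 nodes, 1 edges  {2-p->2}
final graph: no rule applies after step 2
NF nodes: {0:C, 1:A, 2:A}

Answer: 3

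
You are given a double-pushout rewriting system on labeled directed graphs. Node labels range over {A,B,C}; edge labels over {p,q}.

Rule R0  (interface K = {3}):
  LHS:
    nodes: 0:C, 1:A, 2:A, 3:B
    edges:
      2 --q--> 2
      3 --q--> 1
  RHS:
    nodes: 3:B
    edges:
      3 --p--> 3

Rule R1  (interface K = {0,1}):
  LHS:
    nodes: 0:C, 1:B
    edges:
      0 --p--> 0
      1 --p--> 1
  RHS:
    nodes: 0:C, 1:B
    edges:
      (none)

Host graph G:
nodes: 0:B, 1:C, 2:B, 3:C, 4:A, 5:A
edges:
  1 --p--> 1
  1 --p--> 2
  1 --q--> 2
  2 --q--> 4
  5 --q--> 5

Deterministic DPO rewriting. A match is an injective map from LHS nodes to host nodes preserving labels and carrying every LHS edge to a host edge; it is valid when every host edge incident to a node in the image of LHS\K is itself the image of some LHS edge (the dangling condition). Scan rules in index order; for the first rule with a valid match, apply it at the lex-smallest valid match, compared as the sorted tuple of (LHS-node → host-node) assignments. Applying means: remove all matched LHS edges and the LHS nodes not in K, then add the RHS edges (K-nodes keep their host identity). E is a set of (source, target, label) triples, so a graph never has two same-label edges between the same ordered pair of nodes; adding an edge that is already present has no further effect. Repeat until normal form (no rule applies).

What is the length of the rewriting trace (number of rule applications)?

Answer: 2

Rewrite trace:
initial: |V|=6 |E|=5  E = 1-p->1 1-p->2 1-q->2 2-q->4 5-q->5
step 1: apply R0 at {0↦3, 1↦4, 2↦5, 3↦2}  → |V|=3 |E|=4  E = 1-p->1 1-p->2 1-q->2 2-p->2
step 2: apply R1 at {0↦1, 1↦2}  → |V|=3 |E|=2  E = 1-p->2 1-q->2
normal form: no rule applies after step 2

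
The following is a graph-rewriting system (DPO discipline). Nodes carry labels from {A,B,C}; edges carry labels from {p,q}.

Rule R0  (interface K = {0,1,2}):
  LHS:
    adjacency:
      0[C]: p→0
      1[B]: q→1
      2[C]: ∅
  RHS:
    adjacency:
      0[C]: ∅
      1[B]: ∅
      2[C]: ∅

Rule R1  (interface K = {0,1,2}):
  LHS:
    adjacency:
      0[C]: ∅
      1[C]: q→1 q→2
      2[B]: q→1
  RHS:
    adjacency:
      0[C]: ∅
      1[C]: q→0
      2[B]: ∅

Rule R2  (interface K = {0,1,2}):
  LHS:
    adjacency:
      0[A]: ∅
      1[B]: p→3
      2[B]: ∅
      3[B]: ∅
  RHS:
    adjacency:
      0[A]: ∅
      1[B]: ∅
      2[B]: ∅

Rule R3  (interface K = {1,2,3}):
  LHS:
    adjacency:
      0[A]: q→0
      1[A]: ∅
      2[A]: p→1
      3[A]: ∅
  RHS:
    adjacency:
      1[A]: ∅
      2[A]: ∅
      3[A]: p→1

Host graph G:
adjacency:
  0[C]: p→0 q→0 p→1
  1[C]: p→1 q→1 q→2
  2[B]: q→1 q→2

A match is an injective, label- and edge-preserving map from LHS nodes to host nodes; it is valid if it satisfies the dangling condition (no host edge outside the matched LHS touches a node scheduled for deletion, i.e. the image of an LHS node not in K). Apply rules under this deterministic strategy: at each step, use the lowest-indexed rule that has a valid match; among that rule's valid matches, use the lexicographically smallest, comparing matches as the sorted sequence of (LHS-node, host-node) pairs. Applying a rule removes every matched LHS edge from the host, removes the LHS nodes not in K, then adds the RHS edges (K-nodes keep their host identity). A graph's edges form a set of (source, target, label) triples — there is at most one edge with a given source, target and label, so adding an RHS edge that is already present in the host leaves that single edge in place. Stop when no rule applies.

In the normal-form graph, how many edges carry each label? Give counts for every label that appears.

Answer: p:2 q:2

Rewrite trace:
start.  V:3 E:8  edges: 0-p->0 0-q->0 0-p->1 1-p->1 1-q->1 1-q->2 2-q->1 2-q->2
1. fire R0 via {0↦0, 1↦2, 2↦1}  →  V:3 E:6  edges: 0-q->0 0-p->1 1-p->1 1-q->1 1-q->2 2-q->1
2. fire R1 via {0↦0, 1↦1, 2↦2}  →  V:3 E:4  edges: 0-q->0 0-p->1 1-q->0 1-p->1
halt: no rule applies after step 2
NF edges: [(0, 0, 'q'), (0, 1, 'p'), (1, 0, 'q'), (1, 1, 'p')]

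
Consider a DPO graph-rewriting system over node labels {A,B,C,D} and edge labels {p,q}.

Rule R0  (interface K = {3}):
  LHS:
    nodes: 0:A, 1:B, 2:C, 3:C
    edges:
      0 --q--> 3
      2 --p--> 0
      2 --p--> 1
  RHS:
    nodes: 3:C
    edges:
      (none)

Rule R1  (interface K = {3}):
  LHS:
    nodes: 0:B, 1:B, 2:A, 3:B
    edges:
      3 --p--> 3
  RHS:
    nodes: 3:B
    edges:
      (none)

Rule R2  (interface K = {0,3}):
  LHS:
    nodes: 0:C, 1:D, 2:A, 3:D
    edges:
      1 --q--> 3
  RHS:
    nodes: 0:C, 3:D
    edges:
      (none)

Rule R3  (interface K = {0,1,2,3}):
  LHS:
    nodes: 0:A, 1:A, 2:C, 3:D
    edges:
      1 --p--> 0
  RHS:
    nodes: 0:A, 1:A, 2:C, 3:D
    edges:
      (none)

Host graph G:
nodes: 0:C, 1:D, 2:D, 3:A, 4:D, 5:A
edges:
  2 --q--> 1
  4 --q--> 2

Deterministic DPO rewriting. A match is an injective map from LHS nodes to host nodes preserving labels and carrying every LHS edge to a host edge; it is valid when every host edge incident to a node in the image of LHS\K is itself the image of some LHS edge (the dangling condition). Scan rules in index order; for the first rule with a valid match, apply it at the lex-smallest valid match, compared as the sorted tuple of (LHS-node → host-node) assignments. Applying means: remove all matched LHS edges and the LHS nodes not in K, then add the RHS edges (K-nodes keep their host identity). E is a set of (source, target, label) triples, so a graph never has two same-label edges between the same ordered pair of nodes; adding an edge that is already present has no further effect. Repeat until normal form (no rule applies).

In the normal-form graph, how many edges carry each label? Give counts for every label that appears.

initial: |V|=6 |E|=2  E = 2-q->1 4-q->2
step 1: apply R2 at {0↦0, 1↦4, 2↦3, 3↦2}  → |V|=4 |E|=1  E = 2-q->1
step 2: apply R2 at {0↦0, 1↦2, 2↦5, 3↦1}  → |V|=2 |E|=0  E = ∅
halt: no rule applies after step 2
NF edges: []

Answer: (no edges)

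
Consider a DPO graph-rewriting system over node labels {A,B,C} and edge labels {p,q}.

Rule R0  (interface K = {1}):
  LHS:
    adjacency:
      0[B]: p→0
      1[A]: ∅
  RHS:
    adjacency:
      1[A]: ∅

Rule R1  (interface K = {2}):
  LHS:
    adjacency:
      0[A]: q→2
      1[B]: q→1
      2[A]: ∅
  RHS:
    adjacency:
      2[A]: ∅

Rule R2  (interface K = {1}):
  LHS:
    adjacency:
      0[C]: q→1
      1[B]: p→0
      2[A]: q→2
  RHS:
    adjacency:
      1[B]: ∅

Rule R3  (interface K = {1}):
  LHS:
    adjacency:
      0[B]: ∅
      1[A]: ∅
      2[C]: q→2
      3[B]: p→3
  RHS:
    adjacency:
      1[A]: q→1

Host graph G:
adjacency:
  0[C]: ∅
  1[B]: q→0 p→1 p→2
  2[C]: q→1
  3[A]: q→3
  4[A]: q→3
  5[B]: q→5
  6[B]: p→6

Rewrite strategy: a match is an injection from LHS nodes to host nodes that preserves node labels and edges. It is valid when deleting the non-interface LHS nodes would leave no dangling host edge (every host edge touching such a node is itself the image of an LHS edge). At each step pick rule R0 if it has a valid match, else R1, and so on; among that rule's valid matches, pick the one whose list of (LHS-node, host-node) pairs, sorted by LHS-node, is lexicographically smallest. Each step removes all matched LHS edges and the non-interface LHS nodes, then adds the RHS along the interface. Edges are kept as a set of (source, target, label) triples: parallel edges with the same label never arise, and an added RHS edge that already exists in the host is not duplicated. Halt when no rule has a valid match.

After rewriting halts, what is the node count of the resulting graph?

start.  V:7 E:8  edges: 1-q->0 1-p->1 1-p->2 2-q->1 3-q->3 4-q->3 5-q->5 6-p->6
1. fire R0 via {0↦6, 1↦3}  →  V:6 E:7  edges: 1-q->0 1-p->1 1-p->2 2-q->1 3-q->3 4-q->3 5-q->5
2. fire R1 via {0↦4, 1↦5, 2↦3}  →  V:4 E:5  edges: 1-q->0 1-p->1 1-p->2 2-q->1 3-q->3
3. fire R2 via {0↦2, 1↦1, 2↦3}  →  V:2 E:2  edges: 1-q->0 1-p->1
final graph: no rule applies after step 3
NF nodes: {0:C, 1:B}

Answer: 2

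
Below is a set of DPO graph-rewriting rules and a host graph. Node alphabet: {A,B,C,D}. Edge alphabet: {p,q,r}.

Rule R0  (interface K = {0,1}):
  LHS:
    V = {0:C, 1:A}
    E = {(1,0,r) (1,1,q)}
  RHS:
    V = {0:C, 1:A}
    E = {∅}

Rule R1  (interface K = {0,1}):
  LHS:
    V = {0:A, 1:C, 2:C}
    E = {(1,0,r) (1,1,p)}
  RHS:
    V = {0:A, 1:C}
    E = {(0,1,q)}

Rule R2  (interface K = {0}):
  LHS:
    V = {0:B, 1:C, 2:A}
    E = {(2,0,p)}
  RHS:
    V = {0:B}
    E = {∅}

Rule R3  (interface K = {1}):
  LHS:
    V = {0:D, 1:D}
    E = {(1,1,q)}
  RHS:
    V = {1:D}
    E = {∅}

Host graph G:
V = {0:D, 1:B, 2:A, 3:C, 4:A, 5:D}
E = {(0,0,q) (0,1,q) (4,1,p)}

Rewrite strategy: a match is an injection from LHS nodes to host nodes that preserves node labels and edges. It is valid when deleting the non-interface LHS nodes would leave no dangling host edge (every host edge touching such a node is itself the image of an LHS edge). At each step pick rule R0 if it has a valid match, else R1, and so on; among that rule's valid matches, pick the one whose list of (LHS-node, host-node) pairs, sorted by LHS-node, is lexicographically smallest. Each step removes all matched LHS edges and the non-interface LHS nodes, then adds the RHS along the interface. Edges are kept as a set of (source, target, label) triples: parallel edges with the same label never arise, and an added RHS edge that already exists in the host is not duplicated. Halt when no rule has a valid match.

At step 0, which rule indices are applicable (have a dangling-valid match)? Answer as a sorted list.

R0: no valid match — LHS pattern not found
R1: no valid match — LHS pattern not found
R2: 1 valid match — {0↦1, 1↦3, 2↦4}
R3: 1 valid match — {0↦5, 1↦0}

Answer: [R2,R3]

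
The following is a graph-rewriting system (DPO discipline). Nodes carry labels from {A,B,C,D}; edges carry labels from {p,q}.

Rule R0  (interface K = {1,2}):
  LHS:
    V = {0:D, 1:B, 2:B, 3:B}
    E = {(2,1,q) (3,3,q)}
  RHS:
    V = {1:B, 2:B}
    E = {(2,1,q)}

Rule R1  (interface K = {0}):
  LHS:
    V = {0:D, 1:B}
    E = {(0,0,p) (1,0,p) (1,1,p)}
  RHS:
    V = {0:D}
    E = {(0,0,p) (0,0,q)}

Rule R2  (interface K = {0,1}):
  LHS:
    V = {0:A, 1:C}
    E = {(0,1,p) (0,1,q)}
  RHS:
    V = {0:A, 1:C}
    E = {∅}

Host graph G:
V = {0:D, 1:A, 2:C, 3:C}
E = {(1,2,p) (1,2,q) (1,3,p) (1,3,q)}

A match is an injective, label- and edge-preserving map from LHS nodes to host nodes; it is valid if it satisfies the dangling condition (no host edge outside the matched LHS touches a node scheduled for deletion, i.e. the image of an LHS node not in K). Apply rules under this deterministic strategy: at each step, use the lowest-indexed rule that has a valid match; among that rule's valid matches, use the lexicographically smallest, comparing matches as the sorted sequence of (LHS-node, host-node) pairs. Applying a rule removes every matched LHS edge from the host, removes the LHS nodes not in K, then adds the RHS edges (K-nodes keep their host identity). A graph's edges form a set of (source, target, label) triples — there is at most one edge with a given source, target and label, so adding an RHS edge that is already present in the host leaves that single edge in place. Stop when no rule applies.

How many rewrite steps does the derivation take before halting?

[0] host  ⇒  4 nodes, 4 edges  {1-p->2 1-q->2 1-p->3 1-q->3}
[1] R2 @ {0↦1, 1↦2}  ⇒  4 nodes, 2 edges  {1-p->3 1-q->3}
[2] R2 @ {0↦1, 1↦3}  ⇒  4 nodes, 0 edges  {∅}
halt: no rule applies after step 2

Answer: 2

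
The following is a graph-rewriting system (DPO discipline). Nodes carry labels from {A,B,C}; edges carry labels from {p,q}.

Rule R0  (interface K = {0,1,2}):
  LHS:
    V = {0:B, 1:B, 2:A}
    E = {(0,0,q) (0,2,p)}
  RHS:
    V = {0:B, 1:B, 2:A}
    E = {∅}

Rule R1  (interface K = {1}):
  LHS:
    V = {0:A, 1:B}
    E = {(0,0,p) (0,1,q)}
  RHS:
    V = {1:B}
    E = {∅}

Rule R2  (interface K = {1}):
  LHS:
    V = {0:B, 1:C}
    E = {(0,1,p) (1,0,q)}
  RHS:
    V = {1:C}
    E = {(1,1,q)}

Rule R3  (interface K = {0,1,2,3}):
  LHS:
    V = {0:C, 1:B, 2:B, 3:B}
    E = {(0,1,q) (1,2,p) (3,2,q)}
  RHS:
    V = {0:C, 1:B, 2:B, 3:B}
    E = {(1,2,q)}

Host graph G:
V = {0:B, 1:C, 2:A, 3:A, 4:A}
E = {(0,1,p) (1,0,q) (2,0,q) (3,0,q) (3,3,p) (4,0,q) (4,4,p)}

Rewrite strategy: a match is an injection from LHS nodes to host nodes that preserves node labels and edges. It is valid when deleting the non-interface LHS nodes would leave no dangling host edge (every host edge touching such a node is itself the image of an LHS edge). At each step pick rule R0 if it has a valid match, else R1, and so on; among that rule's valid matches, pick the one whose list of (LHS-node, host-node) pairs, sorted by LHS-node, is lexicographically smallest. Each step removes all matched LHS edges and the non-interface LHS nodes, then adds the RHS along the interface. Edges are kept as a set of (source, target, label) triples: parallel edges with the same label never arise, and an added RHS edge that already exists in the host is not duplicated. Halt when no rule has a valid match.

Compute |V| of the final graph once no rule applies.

Answer: 3

Rewrite trace:
initial: |V|=5 |E|=7  E = 0-p->1 1-q->0 2-q->0 3-q->0 3-p->3 4-q->0 4-p->4
step 1: apply R1 at {0↦3, 1↦0}  → |V|=4 |E|=5  E = 0-p->1 1-q->0 2-q->0 4-q->0 4-p->4
step 2: apply R1 at {0↦4, 1↦0}  → |V|=3 |E|=3  E = 0-p->1 1-q->0 2-q->0
normal form: no rule applies after step 2
NF nodes: {0:B, 1:C, 2:A}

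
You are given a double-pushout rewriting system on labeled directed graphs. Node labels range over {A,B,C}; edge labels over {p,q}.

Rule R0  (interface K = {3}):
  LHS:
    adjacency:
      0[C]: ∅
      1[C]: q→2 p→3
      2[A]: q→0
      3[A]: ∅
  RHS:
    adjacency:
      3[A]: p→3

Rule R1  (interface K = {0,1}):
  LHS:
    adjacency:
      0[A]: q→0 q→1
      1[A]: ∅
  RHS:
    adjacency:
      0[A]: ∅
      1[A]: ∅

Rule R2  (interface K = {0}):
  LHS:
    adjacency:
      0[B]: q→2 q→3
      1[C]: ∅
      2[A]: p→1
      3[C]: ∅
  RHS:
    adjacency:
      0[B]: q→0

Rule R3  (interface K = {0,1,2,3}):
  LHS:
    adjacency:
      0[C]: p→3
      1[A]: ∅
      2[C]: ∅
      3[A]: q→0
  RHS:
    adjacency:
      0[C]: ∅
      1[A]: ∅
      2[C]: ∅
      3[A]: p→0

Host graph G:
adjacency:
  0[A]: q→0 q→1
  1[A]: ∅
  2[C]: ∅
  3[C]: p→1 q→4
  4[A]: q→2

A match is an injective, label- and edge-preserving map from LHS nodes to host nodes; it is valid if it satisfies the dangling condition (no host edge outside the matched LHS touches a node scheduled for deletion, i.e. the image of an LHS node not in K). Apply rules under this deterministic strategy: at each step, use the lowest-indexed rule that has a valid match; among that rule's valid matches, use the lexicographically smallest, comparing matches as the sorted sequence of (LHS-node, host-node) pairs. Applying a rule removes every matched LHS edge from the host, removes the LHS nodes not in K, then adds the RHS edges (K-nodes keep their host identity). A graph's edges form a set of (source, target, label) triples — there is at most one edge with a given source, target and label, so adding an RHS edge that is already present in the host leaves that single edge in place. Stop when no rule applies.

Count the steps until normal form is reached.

initial: |V|=5 |E|=5  E = 0-q->0 0-q->1 3-p->1 3-q->4 4-q->2
step 1: apply R0 at {0↦2, 1↦3, 2↦4, 3↦1}  → |V|=2 |E|=3  E = 0-q->0 0-q->1 1-p->1
step 2: apply R1 at {0↦0, 1↦1}  → |V|=2 |E|=1  E = 1-p->1
halt: no rule applies after step 2

Answer: 2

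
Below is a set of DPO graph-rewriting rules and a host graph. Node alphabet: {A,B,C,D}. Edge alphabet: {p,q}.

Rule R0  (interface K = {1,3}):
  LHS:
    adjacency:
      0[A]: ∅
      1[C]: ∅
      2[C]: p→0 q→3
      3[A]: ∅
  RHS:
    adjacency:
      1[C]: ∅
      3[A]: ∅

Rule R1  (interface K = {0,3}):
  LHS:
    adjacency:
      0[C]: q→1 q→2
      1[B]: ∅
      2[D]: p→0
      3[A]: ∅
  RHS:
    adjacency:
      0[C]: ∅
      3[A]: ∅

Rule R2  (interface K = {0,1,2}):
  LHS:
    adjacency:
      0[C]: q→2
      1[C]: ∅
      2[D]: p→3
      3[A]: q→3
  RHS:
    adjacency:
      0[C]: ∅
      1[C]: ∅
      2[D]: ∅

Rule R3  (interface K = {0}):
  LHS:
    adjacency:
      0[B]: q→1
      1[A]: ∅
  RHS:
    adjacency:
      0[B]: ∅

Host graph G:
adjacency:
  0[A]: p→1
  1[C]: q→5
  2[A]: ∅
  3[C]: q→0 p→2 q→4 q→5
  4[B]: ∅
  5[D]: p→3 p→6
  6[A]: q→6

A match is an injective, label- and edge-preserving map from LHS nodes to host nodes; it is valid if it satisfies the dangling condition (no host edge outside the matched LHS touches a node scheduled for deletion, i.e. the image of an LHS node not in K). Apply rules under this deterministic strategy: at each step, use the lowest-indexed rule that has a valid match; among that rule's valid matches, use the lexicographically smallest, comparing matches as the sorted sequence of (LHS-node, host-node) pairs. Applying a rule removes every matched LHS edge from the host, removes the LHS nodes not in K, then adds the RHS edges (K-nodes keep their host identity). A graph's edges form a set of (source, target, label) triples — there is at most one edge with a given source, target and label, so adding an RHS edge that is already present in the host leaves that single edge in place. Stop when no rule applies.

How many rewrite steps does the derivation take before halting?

Answer: 3

Steps:
start.  V:7 E:9  edges: 0-p->1 1-q->5 3-q->0 3-p->2 3-q->4 3-q->5 5-p->3 5-p->6 6-q->6
1. fire R2 via {0↦1, 1↦3, 2↦5, 3↦6}  →  V:6 E:6  edges: 0-p->1 3-q->0 3-p->2 3-q->4 3-q->5 5-p->3
2. fire R1 via {0↦3, 1↦4, 2↦5, 3↦0}  →  V:4 E:3  edges: 0-p->1 3-q->0 3-p->2
3. fire R0 via {0↦2, 1↦1, 2↦3, 3↦0}  →  V:2 E:1  edges: 0-p->1
final graph: no rule applies after step 3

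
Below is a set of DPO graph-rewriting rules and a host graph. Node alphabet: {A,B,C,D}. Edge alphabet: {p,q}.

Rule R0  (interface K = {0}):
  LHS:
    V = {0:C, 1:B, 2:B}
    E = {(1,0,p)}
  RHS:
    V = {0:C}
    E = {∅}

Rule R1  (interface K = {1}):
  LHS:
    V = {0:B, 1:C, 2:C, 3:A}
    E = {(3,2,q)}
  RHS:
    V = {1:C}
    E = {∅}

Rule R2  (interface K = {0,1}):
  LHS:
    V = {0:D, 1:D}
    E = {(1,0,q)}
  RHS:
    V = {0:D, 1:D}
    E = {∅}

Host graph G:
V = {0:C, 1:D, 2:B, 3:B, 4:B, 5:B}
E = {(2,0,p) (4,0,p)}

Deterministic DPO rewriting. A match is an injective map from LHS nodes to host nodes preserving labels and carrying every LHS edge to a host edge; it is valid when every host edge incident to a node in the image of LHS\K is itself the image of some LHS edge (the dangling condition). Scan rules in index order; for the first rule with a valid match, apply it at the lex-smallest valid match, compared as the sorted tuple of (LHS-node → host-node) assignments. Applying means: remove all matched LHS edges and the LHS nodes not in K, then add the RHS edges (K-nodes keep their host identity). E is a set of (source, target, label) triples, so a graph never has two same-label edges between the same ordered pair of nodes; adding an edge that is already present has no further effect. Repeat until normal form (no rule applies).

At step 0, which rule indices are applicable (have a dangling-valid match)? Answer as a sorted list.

Answer: [R0]

Derivation:
R0: 4 valid matches — {0↦0, 1↦2, 2↦3}, {0↦0, 1↦2, 2↦5}, {0↦0, 1↦4, 2↦3} (+1 more)
R1: no valid match — LHS pattern not found
R2: no valid match — LHS pattern not found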